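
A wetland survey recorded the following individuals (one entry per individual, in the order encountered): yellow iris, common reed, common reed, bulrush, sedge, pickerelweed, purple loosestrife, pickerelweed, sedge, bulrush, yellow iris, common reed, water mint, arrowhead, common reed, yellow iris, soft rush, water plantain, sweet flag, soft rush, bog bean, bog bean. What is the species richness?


Total individuals logged = 22
Distinct species (count of individuals): yellow iris (3), common reed (4), bulrush (2), sedge (2), pickerelweed (2), purple loosestrife (1), water mint (1), arrowhead (1), soft rush (2), water plantain (1), sweet flag (1), bog bean (2)
Species richness = number of distinct species = 12

12


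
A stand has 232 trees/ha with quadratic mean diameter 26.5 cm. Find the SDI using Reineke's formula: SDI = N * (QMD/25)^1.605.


QMD/25 = 26.5/25 = 1.06
(1.06)^1.605 = exp(1.605 * ln(1.06)) = exp(1.605 * 0.0582689) = exp(0.0935216) = 1.09803
SDI = 232 * 1.09803 = 254.743 ≈ 255

255


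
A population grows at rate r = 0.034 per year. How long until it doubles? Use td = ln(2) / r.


td = ln(2) / 0.034 = 0.693147 / 0.034 = 20.3867 ≈ 20.4 years

20.4 years


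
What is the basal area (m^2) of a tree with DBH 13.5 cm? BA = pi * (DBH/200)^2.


D/200 = 13.5/200 = 0.0675 m
(D/200)^2 = 0.0675^2 = 0.00455625
BA = 3.141593 * 0.00455625 = 0.0143139 ≈ 0.0143 m^2

0.0143 m^2


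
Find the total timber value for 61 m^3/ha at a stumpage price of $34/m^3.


Value = 61 * 34 = $2074/ha

$2074/ha


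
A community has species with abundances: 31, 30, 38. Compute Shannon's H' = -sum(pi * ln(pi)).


Total N = 31 + 30 + 38 = 99
Per-species terms:
  p = 31/99 = 0.313131; ln(p) = -1.161134; p*ln(p) = 0.313131 * (-1.161134) = -0.363587
  p = 30/99 = 0.303030; ln(p) = -1.193923; p*ln(p) = 0.303030 * (-1.193923) = -0.361794
  p = 38/99 = 0.383838; ln(p) = -0.957535; p*ln(p) = 0.383838 * (-0.957535) = -0.367538
sum(p*ln(p)) = (-0.363587) + (-0.361794) + (-0.367538) = -1.092919
H' = -(-1.092919) = 1.092919 ≈ 1.0929

1.0929


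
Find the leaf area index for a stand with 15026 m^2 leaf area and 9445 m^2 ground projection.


LAI = 15026 / 9445 = 1.5909 ≈ 1.59

1.59


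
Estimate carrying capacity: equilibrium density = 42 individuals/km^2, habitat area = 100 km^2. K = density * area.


K = 42 * 100 = 4200 individuals

4200 individuals


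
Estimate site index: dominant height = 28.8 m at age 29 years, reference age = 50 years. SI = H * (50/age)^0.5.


50/29 = 1.72414
(1.72414)^0.5 = 1.31307
SI = 28.8 * 1.31307 = 37.8164 ≈ 37.8 m

37.8 m


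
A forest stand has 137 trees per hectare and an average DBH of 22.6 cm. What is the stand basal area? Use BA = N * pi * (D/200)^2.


(D/200)^2 = (22.6/200)^2 = 0.113^2 = 0.012769
Individual BA = 3.141593 * 0.012769 = 0.0401150 m^2
Stand BA = 137 * 0.0401150 = 5.49576 ≈ 5.50 m^2/ha

5.50 m^2/ha


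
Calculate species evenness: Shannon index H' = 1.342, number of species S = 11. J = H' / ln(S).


ln(11) = 2.39790
J = H' / ln(S) = 1.342 / 2.39790 = 0.559656 ≈ 0.5597

0.5597


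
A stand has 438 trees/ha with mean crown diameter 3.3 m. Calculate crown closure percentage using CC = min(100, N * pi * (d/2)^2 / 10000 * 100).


(d/2)^2 = (3.3/2)^2 = 1.65^2 = 2.7225
Crown area = 3.141593 * 2.7225 = 8.55299 m^2
N * area / 10000 * 100 = 438 * 8.55299 / 10000 * 100 = 37.4621
CC = min(100, 37.4621) = 37.4621 ≈ 37.5%

37.5%


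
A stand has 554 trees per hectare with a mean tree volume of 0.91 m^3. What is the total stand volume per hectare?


V_stand = 554 * 0.91 = 504.14 ≈ 504.1 m^3/ha

504.1 m^3/ha


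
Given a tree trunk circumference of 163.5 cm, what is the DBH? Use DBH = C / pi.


DBH = C / pi = 163.5 / 3.141593 = 52.0437 ≈ 52.04 cm

52.04 cm


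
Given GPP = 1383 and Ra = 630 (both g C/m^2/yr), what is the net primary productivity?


NPP = GPP - Ra = 1383 - 630 = 753 g C/m^2/yr

753 g C/m^2/yr


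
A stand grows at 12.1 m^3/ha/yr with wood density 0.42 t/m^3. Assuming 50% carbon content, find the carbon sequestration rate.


C = 12.1 * 0.42 * 0.5 = 2.541 ≈ 2.54 t C/ha/yr

2.54 t C/ha/yr


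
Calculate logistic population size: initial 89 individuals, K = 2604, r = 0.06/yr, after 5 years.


(K - N0)/N0 = (2604 - 89)/89 = 2515/89 = 28.2584
r*t = 0.06 * 5 = 0.3; exp(-0.3) = 0.740818
28.2584 * 0.740818 = 20.9343
1 + 20.9343 = 21.9343
N = 2604 / 21.9343 = 118.718 ≈ 119

119


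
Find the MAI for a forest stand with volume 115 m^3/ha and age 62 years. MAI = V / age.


MAI = 115 / 62 = 1.8548 ≈ 1.85 m^3/ha/yr

1.85 m^3/ha/yr


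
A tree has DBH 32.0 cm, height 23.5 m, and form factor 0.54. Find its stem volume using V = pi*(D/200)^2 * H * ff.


(D/200)^2 = (32.0/200)^2 = 0.16^2 = 0.0256
BA = 3.141593 * 0.0256 = 0.0804248 m^2
V = 0.0804248 * 23.5 * 0.54 = 1.02059 ≈ 1.021 m^3

1.021 m^3


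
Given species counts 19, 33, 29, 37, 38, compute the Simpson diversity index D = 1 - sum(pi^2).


Total N = 19 + 33 + 29 + 37 + 38 = 156
Per-species terms:
  p = 19/156 = 0.121795; p^2 = 0.121795^2 = 0.014834
  p = 33/156 = 0.211538; p^2 = 0.211538^2 = 0.044748
  p = 29/156 = 0.185897; p^2 = 0.185897^2 = 0.034558
  p = 37/156 = 0.237179; p^2 = 0.237179^2 = 0.056254
  p = 38/156 = 0.243590; p^2 = 0.243590^2 = 0.059336
sum(p^2) = 0.014834 + 0.044748 + 0.034558 + 0.056254 + 0.059336 = 0.209730
D = 1 - 0.209730 = 0.790270 ≈ 0.7903

0.7903


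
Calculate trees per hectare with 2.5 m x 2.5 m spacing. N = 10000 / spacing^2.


N = 10000 / 2.5^2 = 10000 / 6.25 = 1600.00 ≈ 1600 trees/ha

1600 trees/ha


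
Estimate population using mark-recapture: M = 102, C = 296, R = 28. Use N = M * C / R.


N = M * C / R = 102 * 296 / 28 = 30192 / 28 = 1078.29 ≈ 1078

1078 individuals


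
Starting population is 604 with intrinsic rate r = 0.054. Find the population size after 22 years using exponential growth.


r*t = 0.054 * 22 = 1.188
exp(1.188) = 3.28051
N = 604 * 3.28051 = 1981.43 ≈ 1981

1981


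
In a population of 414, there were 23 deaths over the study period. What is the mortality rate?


Mortality rate = 23 / 414 = 0.055556 ≈ 0.0556

0.0556


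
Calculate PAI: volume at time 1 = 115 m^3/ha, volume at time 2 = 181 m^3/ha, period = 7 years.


PAI = (V2 - V1) / period = (181 - 115) / 7 = 66 / 7 = 9.4286 ≈ 9.43 m^3/ha/yr

9.43 m^3/ha/yr


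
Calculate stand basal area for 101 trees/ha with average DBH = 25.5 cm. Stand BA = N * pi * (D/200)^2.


(D/200)^2 = (25.5/200)^2 = 0.1275^2 = 0.01625625
Individual BA = 3.141593 * 0.01625625 = 0.0510705 m^2
Stand BA = 101 * 0.0510705 = 5.15812 ≈ 5.16 m^2/ha

5.16 m^2/ha


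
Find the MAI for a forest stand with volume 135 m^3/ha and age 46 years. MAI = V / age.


MAI = 135 / 46 = 2.9348 ≈ 2.93 m^3/ha/yr

2.93 m^3/ha/yr


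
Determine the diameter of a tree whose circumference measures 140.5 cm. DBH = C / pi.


DBH = C / pi = 140.5 / 3.141593 = 44.7225 ≈ 44.72 cm

44.72 cm


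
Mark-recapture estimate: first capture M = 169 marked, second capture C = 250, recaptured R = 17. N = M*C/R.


N = M * C / R = 169 * 250 / 17 = 42250 / 17 = 2485.29 ≈ 2485

2485 individuals


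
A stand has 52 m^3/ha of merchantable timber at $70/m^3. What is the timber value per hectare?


Value = 52 * 70 = $3640/ha

$3640/ha


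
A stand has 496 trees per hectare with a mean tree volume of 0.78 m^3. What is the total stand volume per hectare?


V_stand = 496 * 0.78 = 386.88 ≈ 386.9 m^3/ha

386.9 m^3/ha


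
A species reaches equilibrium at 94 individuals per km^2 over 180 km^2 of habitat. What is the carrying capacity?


K = 94 * 180 = 16920 individuals

16920 individuals


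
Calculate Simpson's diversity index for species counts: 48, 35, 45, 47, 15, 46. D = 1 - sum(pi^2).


Total N = 48 + 35 + 45 + 47 + 15 + 46 = 236
Per-species terms:
  p = 48/236 = 0.203390; p^2 = 0.203390^2 = 0.041367
  p = 35/236 = 0.148305; p^2 = 0.148305^2 = 0.021994
  p = 45/236 = 0.190678; p^2 = 0.190678^2 = 0.036358
  p = 47/236 = 0.199153; p^2 = 0.199153^2 = 0.039662
  p = 15/236 = 0.063559; p^2 = 0.063559^2 = 0.004040
  p = 46/236 = 0.194915; p^2 = 0.194915^2 = 0.037992
sum(p^2) = 0.041367 + 0.021994 + 0.036358 + 0.039662 + 0.004040 + 0.037992 = 0.181413
D = 1 - 0.181413 = 0.818587 ≈ 0.8186

0.8186


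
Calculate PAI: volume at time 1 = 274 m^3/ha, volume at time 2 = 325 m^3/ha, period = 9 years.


PAI = (V2 - V1) / period = (325 - 274) / 9 = 51 / 9 = 5.6667 ≈ 5.67 m^3/ha/yr

5.67 m^3/ha/yr


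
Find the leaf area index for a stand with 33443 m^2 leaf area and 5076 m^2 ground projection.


LAI = 33443 / 5076 = 6.5885 ≈ 6.59

6.59


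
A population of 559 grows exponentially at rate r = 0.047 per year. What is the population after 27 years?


r*t = 0.047 * 27 = 1.269
exp(1.269) = 3.55729
N = 559 * 3.55729 = 1988.53 ≈ 1989

1989


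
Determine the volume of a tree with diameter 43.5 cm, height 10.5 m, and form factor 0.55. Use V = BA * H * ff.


(D/200)^2 = (43.5/200)^2 = 0.2175^2 = 0.04730625
BA = 3.141593 * 0.04730625 = 0.148617 m^2
V = 0.148617 * 10.5 * 0.55 = 0.858263 ≈ 0.858 m^3

0.858 m^3


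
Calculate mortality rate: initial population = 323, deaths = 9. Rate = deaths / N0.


Mortality rate = 9 / 323 = 0.027864 ≈ 0.0279

0.0279


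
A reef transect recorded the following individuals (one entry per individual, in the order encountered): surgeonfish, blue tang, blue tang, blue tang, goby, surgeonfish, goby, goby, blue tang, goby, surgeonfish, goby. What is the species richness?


Total individuals logged = 12
Distinct species (count of individuals): surgeonfish (3), blue tang (4), goby (5)
Species richness = number of distinct species = 3

3


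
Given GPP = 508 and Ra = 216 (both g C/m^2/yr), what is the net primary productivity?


NPP = GPP - Ra = 508 - 216 = 292 g C/m^2/yr

292 g C/m^2/yr


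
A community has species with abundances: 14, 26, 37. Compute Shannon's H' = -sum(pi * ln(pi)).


Total N = 14 + 26 + 37 = 77
Per-species terms:
  p = 14/77 = 0.181818; ln(p) = -1.704749; p*ln(p) = 0.181818 * (-1.704749) = -0.309954
  p = 26/77 = 0.337662; ln(p) = -1.085710; p*ln(p) = 0.337662 * (-1.085710) = -0.366603
  p = 37/77 = 0.480519; ln(p) = -0.732889; p*ln(p) = 0.480519 * (-0.732889) = -0.352167
sum(p*ln(p)) = (-0.309954) + (-0.366603) + (-0.352167) = -1.028724
H' = -(-1.028724) = 1.028724 ≈ 1.0287

1.0287


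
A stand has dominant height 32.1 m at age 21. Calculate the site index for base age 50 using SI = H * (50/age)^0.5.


50/21 = 2.38095
(2.38095)^0.5 = 1.54303
SI = 32.1 * 1.54303 = 49.5313 ≈ 49.5 m

49.5 m


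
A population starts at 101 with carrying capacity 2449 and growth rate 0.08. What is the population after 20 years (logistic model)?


(K - N0)/N0 = (2449 - 101)/101 = 2348/101 = 23.2475
r*t = 0.08 * 20 = 1.6; exp(-1.6) = 0.201897
23.2475 * 0.201897 = 4.69360
1 + 4.69360 = 5.69360
N = 2449 / 5.69360 = 430.132 ≈ 430

430


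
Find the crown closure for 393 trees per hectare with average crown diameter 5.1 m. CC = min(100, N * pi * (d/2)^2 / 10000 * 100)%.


(d/2)^2 = (5.1/2)^2 = 2.55^2 = 6.5025
Crown area = 3.141593 * 6.5025 = 20.4282 m^2
N * area / 10000 * 100 = 393 * 20.4282 / 10000 * 100 = 80.2828
CC = min(100, 80.2828) = 80.2828 ≈ 80.3%

80.3%


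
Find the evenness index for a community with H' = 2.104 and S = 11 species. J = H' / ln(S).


ln(11) = 2.39790
J = H' / ln(S) = 2.104 / 2.39790 = 0.877434 ≈ 0.8774

0.8774


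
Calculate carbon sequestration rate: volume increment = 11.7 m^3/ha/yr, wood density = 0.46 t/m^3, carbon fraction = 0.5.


C = 11.7 * 0.46 * 0.5 = 2.691 ≈ 2.69 t C/ha/yr

2.69 t C/ha/yr


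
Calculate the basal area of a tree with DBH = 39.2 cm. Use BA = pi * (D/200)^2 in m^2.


D/200 = 39.2/200 = 0.196 m
(D/200)^2 = 0.196^2 = 0.038416
BA = 3.141593 * 0.038416 = 0.120687 ≈ 0.1207 m^2

0.1207 m^2


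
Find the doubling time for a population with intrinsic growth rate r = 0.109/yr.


td = ln(2) / 0.109 = 0.693147 / 0.109 = 6.35915 ≈ 6.4 years

6.4 years


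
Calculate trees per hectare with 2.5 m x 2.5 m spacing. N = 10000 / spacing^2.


N = 10000 / 2.5^2 = 10000 / 6.25 = 1600.00 ≈ 1600 trees/ha

1600 trees/ha


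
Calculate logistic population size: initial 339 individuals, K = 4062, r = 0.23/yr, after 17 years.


(K - N0)/N0 = (4062 - 339)/339 = 3723/339 = 10.9823
r*t = 0.23 * 17 = 3.91; exp(-3.91) = 0.0200405
10.9823 * 0.0200405 = 0.220091
1 + 0.220091 = 1.22009
N = 4062 / 1.22009 = 3329.26 ≈ 3329

3329


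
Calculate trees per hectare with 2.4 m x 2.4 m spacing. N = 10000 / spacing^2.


N = 10000 / 2.4^2 = 10000 / 5.76 = 1736.11 ≈ 1736 trees/ha

1736 trees/ha


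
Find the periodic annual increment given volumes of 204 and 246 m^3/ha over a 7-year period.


PAI = (V2 - V1) / period = (246 - 204) / 7 = 42 / 7 = 6.00 m^3/ha/yr

6.00 m^3/ha/yr


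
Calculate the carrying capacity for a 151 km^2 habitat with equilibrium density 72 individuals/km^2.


K = 72 * 151 = 10872 individuals

10872 individuals


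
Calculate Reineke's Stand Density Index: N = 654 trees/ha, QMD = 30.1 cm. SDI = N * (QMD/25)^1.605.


QMD/25 = 30.1/25 = 1.204
(1.204)^1.605 = exp(1.605 * ln(1.204)) = exp(1.605 * 0.185649) = exp(0.297967) = 1.34712
SDI = 654 * 1.34712 = 881.016 ≈ 881

881


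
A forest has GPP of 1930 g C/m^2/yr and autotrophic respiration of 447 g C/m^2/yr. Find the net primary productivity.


NPP = GPP - Ra = 1930 - 447 = 1483 g C/m^2/yr

1483 g C/m^2/yr


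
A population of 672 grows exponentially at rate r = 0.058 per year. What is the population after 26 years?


r*t = 0.058 * 26 = 1.508
exp(1.508) = 4.51769
N = 672 * 4.51769 = 3035.89 ≈ 3036

3036


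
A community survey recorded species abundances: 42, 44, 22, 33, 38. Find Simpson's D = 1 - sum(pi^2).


Total N = 42 + 44 + 22 + 33 + 38 = 179
Per-species terms:
  p = 42/179 = 0.234637; p^2 = 0.234637^2 = 0.055055
  p = 44/179 = 0.245810; p^2 = 0.245810^2 = 0.060423
  p = 22/179 = 0.122905; p^2 = 0.122905^2 = 0.015106
  p = 33/179 = 0.184358; p^2 = 0.184358^2 = 0.033988
  p = 38/179 = 0.212291; p^2 = 0.212291^2 = 0.045067
sum(p^2) = 0.055055 + 0.060423 + 0.015106 + 0.033988 + 0.045067 = 0.209639
D = 1 - 0.209639 = 0.790361 ≈ 0.7904

0.7904


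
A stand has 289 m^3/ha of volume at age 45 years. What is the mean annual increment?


MAI = 289 / 45 = 6.4222 ≈ 6.42 m^3/ha/yr

6.42 m^3/ha/yr


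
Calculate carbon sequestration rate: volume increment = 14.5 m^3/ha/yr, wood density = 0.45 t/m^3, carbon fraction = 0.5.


C = 14.5 * 0.45 * 0.5 = 3.2625 ≈ 3.26 t C/ha/yr

3.26 t C/ha/yr


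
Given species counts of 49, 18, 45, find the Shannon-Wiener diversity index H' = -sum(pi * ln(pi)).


Total N = 49 + 18 + 45 = 112
Per-species terms:
  p = 49/112 = 0.437500; ln(p) = -0.826679; p*ln(p) = 0.437500 * (-0.826679) = -0.361672
  p = 18/112 = 0.160714; ln(p) = -1.828129; p*ln(p) = 0.160714 * (-1.828129) = -0.293806
  p = 45/112 = 0.401786; ln(p) = -0.911836; p*ln(p) = 0.401786 * (-0.911836) = -0.366363
sum(p*ln(p)) = (-0.361672) + (-0.293806) + (-0.366363) = -1.021841
H' = -(-1.021841) = 1.021841 ≈ 1.0218

1.0218


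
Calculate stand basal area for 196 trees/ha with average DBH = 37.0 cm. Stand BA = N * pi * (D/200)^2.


(D/200)^2 = (37.0/200)^2 = 0.185^2 = 0.034225
Individual BA = 3.141593 * 0.034225 = 0.107521 m^2
Stand BA = 196 * 0.107521 = 21.0741 ≈ 21.07 m^2/ha

21.07 m^2/ha


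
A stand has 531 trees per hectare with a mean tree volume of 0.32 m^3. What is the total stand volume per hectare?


V_stand = 531 * 0.32 = 169.92 ≈ 169.9 m^3/ha

169.9 m^3/ha


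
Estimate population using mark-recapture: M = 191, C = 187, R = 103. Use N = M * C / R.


N = M * C / R = 191 * 187 / 103 = 35717 / 103 = 346.77 ≈ 347

347 individuals


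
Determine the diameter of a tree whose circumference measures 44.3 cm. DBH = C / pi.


DBH = C / pi = 44.3 / 3.141593 = 14.1011 ≈ 14.10 cm

14.10 cm


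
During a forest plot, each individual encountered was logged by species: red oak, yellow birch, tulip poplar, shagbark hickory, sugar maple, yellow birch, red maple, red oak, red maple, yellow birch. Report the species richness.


Total individuals logged = 10
Distinct species (count of individuals): red oak (2), yellow birch (3), tulip poplar (1), shagbark hickory (1), sugar maple (1), red maple (2)
Species richness = number of distinct species = 6

6


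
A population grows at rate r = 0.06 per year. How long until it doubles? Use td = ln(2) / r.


td = ln(2) / 0.06 = 0.693147 / 0.06 = 11.5525 ≈ 11.6 years

11.6 years


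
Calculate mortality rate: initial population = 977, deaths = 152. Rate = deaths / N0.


Mortality rate = 152 / 977 = 0.155578 ≈ 0.1556

0.1556


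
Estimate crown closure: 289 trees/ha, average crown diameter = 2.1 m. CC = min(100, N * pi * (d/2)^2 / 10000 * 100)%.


(d/2)^2 = (2.1/2)^2 = 1.05^2 = 1.1025
Crown area = 3.141593 * 1.1025 = 3.46361 m^2
N * area / 10000 * 100 = 289 * 3.46361 / 10000 * 100 = 10.0098
CC = min(100, 10.0098) = 10.0098 ≈ 10.0%

10.0%


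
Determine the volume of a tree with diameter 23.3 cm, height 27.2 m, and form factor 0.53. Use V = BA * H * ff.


(D/200)^2 = (23.3/200)^2 = 0.1165^2 = 0.01357225
BA = 3.141593 * 0.01357225 = 0.0426385 m^2
V = 0.0426385 * 27.2 * 0.53 = 0.614677 ≈ 0.615 m^3

0.615 m^3


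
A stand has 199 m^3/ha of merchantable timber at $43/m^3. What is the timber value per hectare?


Value = 199 * 43 = $8557/ha

$8557/ha


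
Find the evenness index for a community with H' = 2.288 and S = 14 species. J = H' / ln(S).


ln(14) = 2.63906
J = H' / ln(S) = 2.288 / 2.63906 = 0.866975 ≈ 0.8670

0.8670


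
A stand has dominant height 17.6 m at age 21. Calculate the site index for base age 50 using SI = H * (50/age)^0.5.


50/21 = 2.38095
(2.38095)^0.5 = 1.54303
SI = 17.6 * 1.54303 = 27.1573 ≈ 27.2 m

27.2 m


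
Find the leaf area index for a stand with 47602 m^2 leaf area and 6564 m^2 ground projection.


LAI = 47602 / 6564 = 7.2520 ≈ 7.25

7.25


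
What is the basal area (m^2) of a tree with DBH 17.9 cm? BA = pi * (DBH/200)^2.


D/200 = 17.9/200 = 0.0895 m
(D/200)^2 = 0.0895^2 = 0.00801025
BA = 3.141593 * 0.00801025 = 0.0251649 ≈ 0.0252 m^2

0.0252 m^2


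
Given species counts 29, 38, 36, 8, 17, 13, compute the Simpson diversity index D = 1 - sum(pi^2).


Total N = 29 + 38 + 36 + 8 + 17 + 13 = 141
Per-species terms:
  p = 29/141 = 0.205674; p^2 = 0.205674^2 = 0.042302
  p = 38/141 = 0.269504; p^2 = 0.269504^2 = 0.072632
  p = 36/141 = 0.255319; p^2 = 0.255319^2 = 0.065188
  p = 8/141 = 0.056738; p^2 = 0.056738^2 = 0.003219
  p = 17/141 = 0.120567; p^2 = 0.120567^2 = 0.014536
  p = 13/141 = 0.092199; p^2 = 0.092199^2 = 0.008501
sum(p^2) = 0.042302 + 0.072632 + 0.065188 + 0.003219 + 0.014536 + 0.008501 = 0.206378
D = 1 - 0.206378 = 0.793622 ≈ 0.7936

0.7936


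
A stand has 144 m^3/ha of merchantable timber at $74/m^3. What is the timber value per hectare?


Value = 144 * 74 = $10656/ha

$10656/ha


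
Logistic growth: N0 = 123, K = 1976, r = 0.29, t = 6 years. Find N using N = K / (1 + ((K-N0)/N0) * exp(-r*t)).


(K - N0)/N0 = (1976 - 123)/123 = 1853/123 = 15.0650
r*t = 0.29 * 6 = 1.74; exp(-1.74) = 0.175520
15.0650 * 0.175520 = 2.64421
1 + 2.64421 = 3.64421
N = 1976 / 3.64421 = 542.230 ≈ 542

542


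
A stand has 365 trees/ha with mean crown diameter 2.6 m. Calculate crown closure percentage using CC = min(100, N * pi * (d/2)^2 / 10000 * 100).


(d/2)^2 = (2.6/2)^2 = 1.3^2 = 1.69
Crown area = 3.141593 * 1.69 = 5.30929 m^2
N * area / 10000 * 100 = 365 * 5.30929 / 10000 * 100 = 19.3789
CC = min(100, 19.3789) = 19.3789 ≈ 19.4%

19.4%


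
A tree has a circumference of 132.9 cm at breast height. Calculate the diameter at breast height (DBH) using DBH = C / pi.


DBH = C / pi = 132.9 / 3.141593 = 42.3034 ≈ 42.30 cm

42.30 cm


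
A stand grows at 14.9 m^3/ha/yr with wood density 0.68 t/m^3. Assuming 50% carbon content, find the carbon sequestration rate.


C = 14.9 * 0.68 * 0.5 = 5.066 ≈ 5.07 t C/ha/yr

5.07 t C/ha/yr


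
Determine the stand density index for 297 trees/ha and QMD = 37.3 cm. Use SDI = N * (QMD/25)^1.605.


QMD/25 = 37.3/25 = 1.492
(1.492)^1.605 = exp(1.605 * ln(1.492)) = exp(1.605 * 0.400118) = exp(0.642189) = 1.90064
SDI = 297 * 1.90064 = 564.490 ≈ 564

564


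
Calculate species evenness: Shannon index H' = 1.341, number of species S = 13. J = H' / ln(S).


ln(13) = 2.56495
J = H' / ln(S) = 1.341 / 2.56495 = 0.522817 ≈ 0.5228

0.5228


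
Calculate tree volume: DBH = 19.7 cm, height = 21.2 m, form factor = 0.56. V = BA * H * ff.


(D/200)^2 = (19.7/200)^2 = 0.0985^2 = 0.00970225
BA = 3.141593 * 0.00970225 = 0.0304805 m^2
V = 0.0304805 * 21.2 * 0.56 = 0.361864 ≈ 0.362 m^3

0.362 m^3


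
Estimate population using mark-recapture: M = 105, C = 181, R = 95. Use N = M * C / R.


N = M * C / R = 105 * 181 / 95 = 19005 / 95 = 200.05 ≈ 200

200 individuals


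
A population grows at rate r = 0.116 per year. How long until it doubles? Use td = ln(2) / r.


td = ln(2) / 0.116 = 0.693147 / 0.116 = 5.97541 ≈ 6.0 years

6.0 years


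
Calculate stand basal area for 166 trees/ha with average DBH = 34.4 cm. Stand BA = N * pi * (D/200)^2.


(D/200)^2 = (34.4/200)^2 = 0.172^2 = 0.029584
Individual BA = 3.141593 * 0.029584 = 0.0929409 m^2
Stand BA = 166 * 0.0929409 = 15.4282 ≈ 15.43 m^2/ha

15.43 m^2/ha


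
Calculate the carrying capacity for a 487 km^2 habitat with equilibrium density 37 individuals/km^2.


K = 37 * 487 = 18019 individuals

18019 individuals


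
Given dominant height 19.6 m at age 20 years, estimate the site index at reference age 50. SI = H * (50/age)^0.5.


50/20 = 2.50000
(2.50000)^0.5 = 1.58114
SI = 19.6 * 1.58114 = 30.9903 ≈ 31.0 m

31.0 m


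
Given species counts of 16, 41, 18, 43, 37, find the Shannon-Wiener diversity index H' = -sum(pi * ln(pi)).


Total N = 16 + 41 + 18 + 43 + 37 = 155
Per-species terms:
  p = 16/155 = 0.103226; ln(p) = -2.270835; p*ln(p) = 0.103226 * (-2.270835) = -0.234409
  p = 41/155 = 0.264516; ln(p) = -1.329854; p*ln(p) = 0.264516 * (-1.329854) = -0.351768
  p = 18/155 = 0.116129; ln(p) = -2.153054; p*ln(p) = 0.116129 * (-2.153054) = -0.250032
  p = 43/155 = 0.277419; ln(p) = -1.282226; p*ln(p) = 0.277419 * (-1.282226) = -0.355714
  p = 37/155 = 0.238710; ln(p) = -1.432506; p*ln(p) = 0.238710 * (-1.432506) = -0.341954
sum(p*ln(p)) = (-0.234409) + (-0.351768) + (-0.250032) + (-0.355714) + (-0.341954) = -1.533877
H' = -(-1.533877) = 1.533877 ≈ 1.5339

1.5339


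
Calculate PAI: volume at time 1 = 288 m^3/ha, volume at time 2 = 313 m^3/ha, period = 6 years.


PAI = (V2 - V1) / period = (313 - 288) / 6 = 25 / 6 = 4.1667 ≈ 4.17 m^3/ha/yr

4.17 m^3/ha/yr


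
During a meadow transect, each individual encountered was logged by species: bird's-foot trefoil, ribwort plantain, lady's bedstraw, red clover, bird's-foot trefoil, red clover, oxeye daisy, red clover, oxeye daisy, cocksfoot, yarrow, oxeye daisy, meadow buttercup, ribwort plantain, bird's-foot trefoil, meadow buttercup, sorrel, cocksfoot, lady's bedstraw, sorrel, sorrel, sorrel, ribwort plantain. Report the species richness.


Total individuals logged = 23
Distinct species (count of individuals): bird's-foot trefoil (3), ribwort plantain (3), lady's bedstraw (2), red clover (3), oxeye daisy (3), cocksfoot (2), yarrow (1), meadow buttercup (2), sorrel (4)
Species richness = number of distinct species = 9

9


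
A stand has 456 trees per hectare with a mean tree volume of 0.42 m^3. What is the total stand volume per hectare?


V_stand = 456 * 0.42 = 191.52 ≈ 191.5 m^3/ha

191.5 m^3/ha


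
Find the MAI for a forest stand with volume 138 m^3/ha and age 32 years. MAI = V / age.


MAI = 138 / 32 = 4.3125 ≈ 4.31 m^3/ha/yr

4.31 m^3/ha/yr


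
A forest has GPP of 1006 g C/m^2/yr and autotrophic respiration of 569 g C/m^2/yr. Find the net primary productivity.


NPP = GPP - Ra = 1006 - 569 = 437 g C/m^2/yr

437 g C/m^2/yr


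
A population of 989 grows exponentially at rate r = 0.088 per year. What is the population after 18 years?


r*t = 0.088 * 18 = 1.584
exp(1.584) = 4.87441
N = 989 * 4.87441 = 4820.79 ≈ 4821

4821


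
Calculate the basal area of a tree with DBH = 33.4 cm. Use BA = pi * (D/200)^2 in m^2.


D/200 = 33.4/200 = 0.167 m
(D/200)^2 = 0.167^2 = 0.027889
BA = 3.141593 * 0.027889 = 0.0876159 ≈ 0.0876 m^2

0.0876 m^2


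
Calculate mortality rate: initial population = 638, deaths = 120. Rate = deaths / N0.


Mortality rate = 120 / 638 = 0.188088 ≈ 0.1881

0.1881


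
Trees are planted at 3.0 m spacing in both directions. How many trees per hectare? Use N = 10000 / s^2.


N = 10000 / 3.0^2 = 10000 / 9 = 1111.11 ≈ 1111 trees/ha

1111 trees/ha


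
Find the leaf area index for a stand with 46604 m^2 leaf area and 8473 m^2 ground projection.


LAI = 46604 / 8473 = 5.5003 ≈ 5.50

5.50


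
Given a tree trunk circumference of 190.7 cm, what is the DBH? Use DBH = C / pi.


DBH = C / pi = 190.7 / 3.141593 = 60.7017 ≈ 60.70 cm

60.70 cm


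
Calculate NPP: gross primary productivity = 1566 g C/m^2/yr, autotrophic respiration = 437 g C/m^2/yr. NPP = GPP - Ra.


NPP = GPP - Ra = 1566 - 437 = 1129 g C/m^2/yr

1129 g C/m^2/yr


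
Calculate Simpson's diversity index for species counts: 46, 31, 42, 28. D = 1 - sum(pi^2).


Total N = 46 + 31 + 42 + 28 = 147
Per-species terms:
  p = 46/147 = 0.312925; p^2 = 0.312925^2 = 0.097922
  p = 31/147 = 0.210884; p^2 = 0.210884^2 = 0.044472
  p = 42/147 = 0.285714; p^2 = 0.285714^2 = 0.081632
  p = 28/147 = 0.190476; p^2 = 0.190476^2 = 0.036281
sum(p^2) = 0.097922 + 0.044472 + 0.081632 + 0.036281 = 0.260307
D = 1 - 0.260307 = 0.739693 ≈ 0.7397

0.7397


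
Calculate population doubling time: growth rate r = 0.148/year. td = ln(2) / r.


td = ln(2) / 0.148 = 0.693147 / 0.148 = 4.68343 ≈ 4.7 years

4.7 years


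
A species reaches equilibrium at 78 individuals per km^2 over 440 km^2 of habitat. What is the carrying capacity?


K = 78 * 440 = 34320 individuals

34320 individuals


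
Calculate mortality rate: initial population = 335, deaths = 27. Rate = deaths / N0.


Mortality rate = 27 / 335 = 0.080597 ≈ 0.0806

0.0806


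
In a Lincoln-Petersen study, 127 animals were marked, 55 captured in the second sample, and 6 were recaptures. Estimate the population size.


N = M * C / R = 127 * 55 / 6 = 6985 / 6 = 1164.17 ≈ 1164

1164 individuals


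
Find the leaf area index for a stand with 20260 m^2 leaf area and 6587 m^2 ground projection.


LAI = 20260 / 6587 = 3.0758 ≈ 3.08

3.08


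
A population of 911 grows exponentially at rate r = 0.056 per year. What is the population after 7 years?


r*t = 0.056 * 7 = 0.392
exp(0.392) = 1.47994
N = 911 * 1.47994 = 1348.23 ≈ 1348

1348


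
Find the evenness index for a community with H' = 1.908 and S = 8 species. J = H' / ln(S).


ln(8) = 2.07944
J = H' / ln(S) = 1.908 / 2.07944 = 0.917555 ≈ 0.9176

0.9176


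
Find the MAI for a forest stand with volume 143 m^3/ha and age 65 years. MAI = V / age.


MAI = 143 / 65 = 2.20 m^3/ha/yr

2.20 m^3/ha/yr


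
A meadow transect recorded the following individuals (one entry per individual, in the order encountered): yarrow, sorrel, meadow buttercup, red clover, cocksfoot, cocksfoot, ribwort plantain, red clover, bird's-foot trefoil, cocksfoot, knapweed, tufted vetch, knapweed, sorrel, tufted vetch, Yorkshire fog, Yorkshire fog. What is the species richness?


Total individuals logged = 17
Distinct species (count of individuals): yarrow (1), sorrel (2), meadow buttercup (1), red clover (2), cocksfoot (3), ribwort plantain (1), bird's-foot trefoil (1), knapweed (2), tufted vetch (2), Yorkshire fog (2)
Species richness = number of distinct species = 10

10


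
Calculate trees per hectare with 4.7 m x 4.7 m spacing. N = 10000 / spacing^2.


N = 10000 / 4.7^2 = 10000 / 22.09 = 452.694 ≈ 453 trees/ha

453 trees/ha


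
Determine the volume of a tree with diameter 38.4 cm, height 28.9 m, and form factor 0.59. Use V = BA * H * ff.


(D/200)^2 = (38.4/200)^2 = 0.192^2 = 0.036864
BA = 3.141593 * 0.036864 = 0.115812 m^2
V = 0.115812 * 28.9 * 0.59 = 1.97471 ≈ 1.975 m^3

1.975 m^3


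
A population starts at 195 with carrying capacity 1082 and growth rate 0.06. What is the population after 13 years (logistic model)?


(K - N0)/N0 = (1082 - 195)/195 = 887/195 = 4.54872
r*t = 0.06 * 13 = 0.78; exp(-0.78) = 0.458406
4.54872 * 0.458406 = 2.08516
1 + 2.08516 = 3.08516
N = 1082 / 3.08516 = 350.711 ≈ 351

351


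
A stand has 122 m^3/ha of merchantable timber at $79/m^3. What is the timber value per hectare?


Value = 122 * 79 = $9638/ha

$9638/ha


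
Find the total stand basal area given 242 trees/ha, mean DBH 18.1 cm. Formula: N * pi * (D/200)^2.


(D/200)^2 = (18.1/200)^2 = 0.0905^2 = 0.00819025
Individual BA = 3.141593 * 0.00819025 = 0.0257304 m^2
Stand BA = 242 * 0.0257304 = 6.22676 ≈ 6.23 m^2/ha

6.23 m^2/ha


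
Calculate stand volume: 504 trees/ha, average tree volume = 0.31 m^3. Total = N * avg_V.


V_stand = 504 * 0.31 = 156.24 ≈ 156.2 m^3/ha

156.2 m^3/ha


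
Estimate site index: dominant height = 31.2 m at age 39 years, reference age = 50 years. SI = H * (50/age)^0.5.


50/39 = 1.28205
(1.28205)^0.5 = 1.13228
SI = 31.2 * 1.13228 = 35.3271 ≈ 35.3 m

35.3 m


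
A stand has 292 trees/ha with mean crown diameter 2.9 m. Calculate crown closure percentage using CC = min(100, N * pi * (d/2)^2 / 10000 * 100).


(d/2)^2 = (2.9/2)^2 = 1.45^2 = 2.1025
Crown area = 3.141593 * 2.1025 = 6.60520 m^2
N * area / 10000 * 100 = 292 * 6.60520 / 10000 * 100 = 19.2872
CC = min(100, 19.2872) = 19.2872 ≈ 19.3%

19.3%


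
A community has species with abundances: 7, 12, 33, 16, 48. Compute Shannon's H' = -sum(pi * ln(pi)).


Total N = 7 + 12 + 33 + 16 + 48 = 116
Per-species terms:
  p = 7/116 = 0.060345; ln(p) = -2.807677; p*ln(p) = 0.060345 * (-2.807677) = -0.169429
  p = 12/116 = 0.103448; ln(p) = -2.268686; p*ln(p) = 0.103448 * (-2.268686) = -0.234691
  p = 33/116 = 0.284483; ln(p) = -1.257082; p*ln(p) = 0.284483 * (-1.257082) = -0.357618
  p = 16/116 = 0.137931; ln(p) = -1.981002; p*ln(p) = 0.137931 * (-1.981002) = -0.273242
  p = 48/116 = 0.413793; ln(p) = -0.882389; p*ln(p) = 0.413793 * (-0.882389) = -0.365126
sum(p*ln(p)) = (-0.169429) + (-0.234691) + (-0.357618) + (-0.273242) + (-0.365126) = -1.400106
H' = -(-1.400106) = 1.400106 ≈ 1.4001

1.4001


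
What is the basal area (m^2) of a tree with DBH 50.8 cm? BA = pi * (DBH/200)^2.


D/200 = 50.8/200 = 0.254 m
(D/200)^2 = 0.254^2 = 0.064516
BA = 3.141593 * 0.064516 = 0.202683 ≈ 0.2027 m^2

0.2027 m^2


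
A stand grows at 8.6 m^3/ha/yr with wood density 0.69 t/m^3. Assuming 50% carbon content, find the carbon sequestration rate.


C = 8.6 * 0.69 * 0.5 = 2.967 ≈ 2.97 t C/ha/yr

2.97 t C/ha/yr


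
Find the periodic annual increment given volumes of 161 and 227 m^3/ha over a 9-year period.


PAI = (V2 - V1) / period = (227 - 161) / 9 = 66 / 9 = 7.3333 ≈ 7.33 m^3/ha/yr

7.33 m^3/ha/yr


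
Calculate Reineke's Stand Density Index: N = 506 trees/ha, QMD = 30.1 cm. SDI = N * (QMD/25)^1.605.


QMD/25 = 30.1/25 = 1.204
(1.204)^1.605 = exp(1.605 * ln(1.204)) = exp(1.605 * 0.185649) = exp(0.297967) = 1.34712
SDI = 506 * 1.34712 = 681.643 ≈ 682

682


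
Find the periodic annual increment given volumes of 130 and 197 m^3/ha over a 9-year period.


PAI = (V2 - V1) / period = (197 - 130) / 9 = 67 / 9 = 7.4444 ≈ 7.44 m^3/ha/yr

7.44 m^3/ha/yr


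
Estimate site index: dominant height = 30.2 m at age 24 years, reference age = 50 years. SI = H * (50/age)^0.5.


50/24 = 2.08333
(2.08333)^0.5 = 1.44337
SI = 30.2 * 1.44337 = 43.5898 ≈ 43.6 m

43.6 m


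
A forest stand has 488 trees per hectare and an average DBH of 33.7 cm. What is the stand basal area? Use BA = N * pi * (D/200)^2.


(D/200)^2 = (33.7/200)^2 = 0.1685^2 = 0.02839225
Individual BA = 3.141593 * 0.02839225 = 0.0891969 m^2
Stand BA = 488 * 0.0891969 = 43.5281 ≈ 43.53 m^2/ha

43.53 m^2/ha


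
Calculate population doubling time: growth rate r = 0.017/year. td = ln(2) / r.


td = ln(2) / 0.017 = 0.693147 / 0.017 = 40.7734 ≈ 40.8 years

40.8 years


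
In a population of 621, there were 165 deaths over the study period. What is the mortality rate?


Mortality rate = 165 / 621 = 0.265700 ≈ 0.2657

0.2657


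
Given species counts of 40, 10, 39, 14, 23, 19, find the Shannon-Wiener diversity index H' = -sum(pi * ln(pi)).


Total N = 40 + 10 + 39 + 14 + 23 + 19 = 145
Per-species terms:
  p = 40/145 = 0.275862; ln(p) = -1.287855; p*ln(p) = 0.275862 * (-1.287855) = -0.355270
  p = 10/145 = 0.068966; ln(p) = -2.674142; p*ln(p) = 0.068966 * (-2.674142) = -0.184425
  p = 39/145 = 0.268966; ln(p) = -1.313170; p*ln(p) = 0.268966 * (-1.313170) = -0.353198
  p = 14/145 = 0.096552; ln(p) = -2.337674; p*ln(p) = 0.096552 * (-2.337674) = -0.225707
  p = 23/145 = 0.158621; ln(p) = -1.841238; p*ln(p) = 0.158621 * (-1.841238) = -0.292059
  p = 19/145 = 0.131034; ln(p) = -2.032298; p*ln(p) = 0.131034 * (-2.032298) = -0.266300
sum(p*ln(p)) = (-0.355270) + (-0.184425) + (-0.353198) + (-0.225707) + (-0.292059) + (-0.266300) = -1.676959
H' = -(-1.676959) = 1.676959 ≈ 1.6770

1.6770


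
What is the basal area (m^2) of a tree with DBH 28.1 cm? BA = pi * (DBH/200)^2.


D/200 = 28.1/200 = 0.1405 m
(D/200)^2 = 0.1405^2 = 0.01974025
BA = 3.141593 * 0.01974025 = 0.0620158 ≈ 0.0620 m^2

0.0620 m^2


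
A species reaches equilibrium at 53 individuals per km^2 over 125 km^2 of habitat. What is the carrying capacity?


K = 53 * 125 = 6625 individuals

6625 individuals


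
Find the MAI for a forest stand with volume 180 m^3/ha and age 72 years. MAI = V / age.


MAI = 180 / 72 = 2.50 m^3/ha/yr

2.50 m^3/ha/yr


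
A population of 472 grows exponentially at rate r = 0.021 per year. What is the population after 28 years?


r*t = 0.021 * 28 = 0.588
exp(0.588) = 1.80038
N = 472 * 1.80038 = 849.779 ≈ 850

850


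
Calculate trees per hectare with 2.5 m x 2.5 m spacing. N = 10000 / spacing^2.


N = 10000 / 2.5^2 = 10000 / 6.25 = 1600.00 ≈ 1600 trees/ha

1600 trees/ha


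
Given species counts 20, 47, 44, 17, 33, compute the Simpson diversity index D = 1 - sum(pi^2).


Total N = 20 + 47 + 44 + 17 + 33 = 161
Per-species terms:
  p = 20/161 = 0.124224; p^2 = 0.124224^2 = 0.015432
  p = 47/161 = 0.291925; p^2 = 0.291925^2 = 0.085220
  p = 44/161 = 0.273292; p^2 = 0.273292^2 = 0.074689
  p = 17/161 = 0.105590; p^2 = 0.105590^2 = 0.011149
  p = 33/161 = 0.204969; p^2 = 0.204969^2 = 0.042012
sum(p^2) = 0.015432 + 0.085220 + 0.074689 + 0.011149 + 0.042012 = 0.228502
D = 1 - 0.228502 = 0.771498 ≈ 0.7715

0.7715


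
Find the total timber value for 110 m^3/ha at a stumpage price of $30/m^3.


Value = 110 * 30 = $3300/ha

$3300/ha


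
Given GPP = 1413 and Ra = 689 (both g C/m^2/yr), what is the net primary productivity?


NPP = GPP - Ra = 1413 - 689 = 724 g C/m^2/yr

724 g C/m^2/yr


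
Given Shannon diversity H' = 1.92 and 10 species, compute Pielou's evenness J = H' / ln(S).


ln(10) = 2.30259
J = H' / ln(S) = 1.92 / 2.30259 = 0.833844 ≈ 0.8338

0.8338


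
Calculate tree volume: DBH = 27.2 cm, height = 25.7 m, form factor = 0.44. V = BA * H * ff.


(D/200)^2 = (27.2/200)^2 = 0.136^2 = 0.018496
BA = 3.141593 * 0.018496 = 0.0581069 m^2
V = 0.0581069 * 25.7 * 0.44 = 0.657073 ≈ 0.657 m^3

0.657 m^3


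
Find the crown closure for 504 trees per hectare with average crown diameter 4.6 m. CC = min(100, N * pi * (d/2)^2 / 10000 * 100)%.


(d/2)^2 = (4.6/2)^2 = 2.3^2 = 5.29
Crown area = 3.141593 * 5.29 = 16.6190 m^2
N * area / 10000 * 100 = 504 * 16.6190 / 10000 * 100 = 83.7598
CC = min(100, 83.7598) = 83.7598 ≈ 83.8%

83.8%


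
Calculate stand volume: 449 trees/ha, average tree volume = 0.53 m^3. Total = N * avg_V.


V_stand = 449 * 0.53 = 237.97 ≈ 238.0 m^3/ha

238.0 m^3/ha


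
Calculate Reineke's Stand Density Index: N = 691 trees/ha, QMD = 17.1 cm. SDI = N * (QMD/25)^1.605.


QMD/25 = 17.1/25 = 0.684
(0.684)^1.605 = exp(1.605 * ln(0.684)) = exp(1.605 * (-0.379797)) = exp(-0.609574) = 0.543582
SDI = 691 * 0.543582 = 375.615 ≈ 376

376


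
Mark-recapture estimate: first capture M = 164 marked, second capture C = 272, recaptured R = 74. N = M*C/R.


N = M * C / R = 164 * 272 / 74 = 44608 / 74 = 602.81 ≈ 603

603 individuals


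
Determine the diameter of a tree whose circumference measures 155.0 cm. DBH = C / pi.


DBH = C / pi = 155.0 / 3.141593 = 49.3380 ≈ 49.34 cm

49.34 cm


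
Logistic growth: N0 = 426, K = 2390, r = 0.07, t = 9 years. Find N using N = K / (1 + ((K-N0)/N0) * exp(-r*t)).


(K - N0)/N0 = (2390 - 426)/426 = 1964/426 = 4.61033
r*t = 0.07 * 9 = 0.63; exp(-0.63) = 0.532592
4.61033 * 0.532592 = 2.45542
1 + 2.45542 = 3.45542
N = 2390 / 3.45542 = 691.667 ≈ 692

692


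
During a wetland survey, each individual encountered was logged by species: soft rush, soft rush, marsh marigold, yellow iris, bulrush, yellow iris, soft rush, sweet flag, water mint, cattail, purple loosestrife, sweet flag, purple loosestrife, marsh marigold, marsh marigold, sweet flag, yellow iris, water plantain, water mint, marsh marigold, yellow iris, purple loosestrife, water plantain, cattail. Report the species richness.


Total individuals logged = 24
Distinct species (count of individuals): soft rush (3), marsh marigold (4), yellow iris (4), bulrush (1), sweet flag (3), water mint (2), cattail (2), purple loosestrife (3), water plantain (2)
Species richness = number of distinct species = 9

9


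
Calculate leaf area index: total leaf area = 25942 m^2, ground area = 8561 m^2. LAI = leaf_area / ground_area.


LAI = 25942 / 8561 = 3.0303 ≈ 3.03

3.03


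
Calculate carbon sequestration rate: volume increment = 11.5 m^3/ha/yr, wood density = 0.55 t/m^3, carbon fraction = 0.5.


C = 11.5 * 0.55 * 0.5 = 3.1625 ≈ 3.16 t C/ha/yr

3.16 t C/ha/yr


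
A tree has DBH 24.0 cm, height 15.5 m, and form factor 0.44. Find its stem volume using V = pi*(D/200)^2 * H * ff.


(D/200)^2 = (24.0/200)^2 = 0.12^2 = 0.0144
BA = 3.141593 * 0.0144 = 0.0452389 m^2
V = 0.0452389 * 15.5 * 0.44 = 0.308529 ≈ 0.309 m^3

0.309 m^3


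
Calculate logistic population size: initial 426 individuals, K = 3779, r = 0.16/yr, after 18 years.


(K - N0)/N0 = (3779 - 426)/426 = 3353/426 = 7.87089
r*t = 0.16 * 18 = 2.88; exp(-2.88) = 0.0561348
7.87089 * 0.0561348 = 0.441831
1 + 0.441831 = 1.44183
N = 3779 / 1.44183 = 2620.97 ≈ 2621

2621


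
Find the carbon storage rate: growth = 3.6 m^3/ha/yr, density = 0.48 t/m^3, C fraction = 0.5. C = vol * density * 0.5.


C = 3.6 * 0.48 * 0.5 = 0.864 ≈ 0.86 t C/ha/yr

0.86 t C/ha/yr


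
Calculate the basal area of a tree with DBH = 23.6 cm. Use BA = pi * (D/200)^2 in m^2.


D/200 = 23.6/200 = 0.118 m
(D/200)^2 = 0.118^2 = 0.013924
BA = 3.141593 * 0.013924 = 0.0437435 ≈ 0.0437 m^2

0.0437 m^2


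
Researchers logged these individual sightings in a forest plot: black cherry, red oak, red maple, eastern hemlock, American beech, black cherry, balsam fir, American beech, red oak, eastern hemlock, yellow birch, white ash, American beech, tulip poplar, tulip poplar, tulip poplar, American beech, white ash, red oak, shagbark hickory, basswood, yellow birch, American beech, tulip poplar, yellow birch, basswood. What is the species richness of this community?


Total individuals logged = 26
Distinct species (count of individuals): black cherry (2), red oak (3), red maple (1), eastern hemlock (2), American beech (5), balsam fir (1), yellow birch (3), white ash (2), tulip poplar (4), shagbark hickory (1), basswood (2)
Species richness = number of distinct species = 11

11
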